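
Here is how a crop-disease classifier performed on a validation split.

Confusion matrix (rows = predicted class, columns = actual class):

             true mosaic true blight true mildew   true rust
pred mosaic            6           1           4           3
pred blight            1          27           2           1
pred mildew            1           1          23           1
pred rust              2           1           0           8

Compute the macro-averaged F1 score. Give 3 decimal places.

0.722

Per-class F1 score (2·TP/(2·TP+FP+FN)):
  mosaic: TP=6, FP=1+4+3=8, FN=1+1+2=4 → 12/24 = 0.5000
  blight: TP=27, FP=1+2+1=4, FN=1+1+1=3 → 54/61 = 0.8852
  mildew: TP=23, FP=1+1+1=3, FN=4+2+0=6 → 46/55 = 0.8364
  rust: TP=8, FP=2+1+0=3, FN=3+1+1=5 → 16/24 = 0.6667
Macro-F1 score = mean = (0.5000 + 0.8852 + 0.8364 + 0.6667) / 4 = 0.722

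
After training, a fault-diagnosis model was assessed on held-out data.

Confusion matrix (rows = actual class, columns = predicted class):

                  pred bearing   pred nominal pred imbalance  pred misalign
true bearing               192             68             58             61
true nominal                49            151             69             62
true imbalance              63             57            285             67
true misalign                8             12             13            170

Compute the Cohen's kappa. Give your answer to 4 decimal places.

0.4319

Observed agreement pₒ = trace/N = 798/1385 = 0.57617
Expected agreement pₑ = Σ (rowᵢ·colᵢ)/N² = (379·312 + 331·288 + 472·425 + 203·360)/1385² = 0.25401
κ = (pₒ − pₑ)/(1 − pₑ) = (0.57617 − 0.25401)/(1 − 0.25401) = 0.4319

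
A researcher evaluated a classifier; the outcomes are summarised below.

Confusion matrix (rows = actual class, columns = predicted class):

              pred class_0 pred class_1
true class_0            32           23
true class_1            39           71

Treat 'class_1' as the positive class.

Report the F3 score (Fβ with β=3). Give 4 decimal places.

0.6550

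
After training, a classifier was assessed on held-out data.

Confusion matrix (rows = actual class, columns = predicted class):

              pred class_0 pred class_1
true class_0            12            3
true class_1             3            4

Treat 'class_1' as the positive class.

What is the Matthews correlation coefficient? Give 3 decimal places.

0.371

MCC = (TP·TN − FP·FN) / √((TP+FP)(TP+FN)(TN+FP)(TN+FN))
Numerator = 4·12 − 3·3 = 39
Denominator = √(7·7·15·15) = √11025 = 105.0000
MCC = 39 / 105.0000 = 0.371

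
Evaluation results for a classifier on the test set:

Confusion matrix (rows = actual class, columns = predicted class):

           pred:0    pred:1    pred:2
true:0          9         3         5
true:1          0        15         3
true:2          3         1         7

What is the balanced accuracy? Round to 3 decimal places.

0.666

Balanced accuracy = mean of per-class recall.
  0: recall = 9/17 = 0.5294
  1: recall = 15/18 = 0.8333
  2: recall = 7/11 = 0.6364
Mean = (0.5294 + 0.8333 + 0.6364) / 3 = 0.666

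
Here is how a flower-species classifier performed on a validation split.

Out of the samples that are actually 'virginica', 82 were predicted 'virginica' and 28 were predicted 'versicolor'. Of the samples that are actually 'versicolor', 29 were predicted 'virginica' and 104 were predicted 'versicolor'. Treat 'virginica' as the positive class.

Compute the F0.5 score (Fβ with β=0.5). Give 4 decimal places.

0.7401

Fβ = (1+β²)·TP / ((1+β²)·TP + β²·FN + FP), with β²=1/4
= 1.25·82 / (1.25·82 + 0.25·28 + 29) = 0.7401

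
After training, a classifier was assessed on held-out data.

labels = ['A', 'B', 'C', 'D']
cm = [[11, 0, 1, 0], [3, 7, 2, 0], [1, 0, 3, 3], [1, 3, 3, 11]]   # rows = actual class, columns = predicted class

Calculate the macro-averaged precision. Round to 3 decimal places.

Per-class precision (TP/(TP+FP)):
  A: TP=11, FP=3+1+1=5 → 11/16 = 0.6875
  B: TP=7, FP=0+0+3=3 → 7/10 = 0.7000
  C: TP=3, FP=1+2+3=6 → 3/9 = 0.3333
  D: TP=11, FP=0+0+3=3 → 11/14 = 0.7857
Macro-precision = mean = (0.6875 + 0.7000 + 0.3333 + 0.7857) / 4 = 0.627

0.627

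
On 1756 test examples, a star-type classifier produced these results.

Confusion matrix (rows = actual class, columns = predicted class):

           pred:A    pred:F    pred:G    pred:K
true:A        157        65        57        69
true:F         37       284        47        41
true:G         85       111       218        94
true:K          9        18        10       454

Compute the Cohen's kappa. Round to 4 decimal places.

0.5082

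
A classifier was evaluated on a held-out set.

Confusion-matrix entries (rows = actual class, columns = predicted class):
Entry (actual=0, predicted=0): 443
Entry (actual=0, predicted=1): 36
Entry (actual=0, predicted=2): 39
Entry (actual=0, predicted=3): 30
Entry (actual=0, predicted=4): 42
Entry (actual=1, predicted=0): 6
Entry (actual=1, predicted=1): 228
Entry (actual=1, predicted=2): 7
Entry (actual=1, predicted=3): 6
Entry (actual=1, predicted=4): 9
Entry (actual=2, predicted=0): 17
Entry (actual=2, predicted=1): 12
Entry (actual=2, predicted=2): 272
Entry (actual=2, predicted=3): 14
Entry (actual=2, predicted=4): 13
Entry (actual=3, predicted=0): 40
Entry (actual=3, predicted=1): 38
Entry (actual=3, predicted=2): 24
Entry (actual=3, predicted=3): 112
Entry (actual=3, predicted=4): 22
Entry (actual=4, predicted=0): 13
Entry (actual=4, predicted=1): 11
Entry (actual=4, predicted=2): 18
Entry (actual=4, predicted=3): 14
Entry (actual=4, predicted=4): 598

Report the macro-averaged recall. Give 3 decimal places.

0.772

Per-class recall (TP/(TP+FN)):
  0: TP=443, FN=36+39+30+42=147 → 443/590 = 0.7508
  1: TP=228, FN=6+7+6+9=28 → 228/256 = 0.8906
  2: TP=272, FN=17+12+14+13=56 → 272/328 = 0.8293
  3: TP=112, FN=40+38+24+22=124 → 112/236 = 0.4746
  4: TP=598, FN=13+11+18+14=56 → 598/654 = 0.9144
Macro-recall = mean = (0.7508 + 0.8906 + 0.8293 + 0.4746 + 0.9144) / 5 = 0.772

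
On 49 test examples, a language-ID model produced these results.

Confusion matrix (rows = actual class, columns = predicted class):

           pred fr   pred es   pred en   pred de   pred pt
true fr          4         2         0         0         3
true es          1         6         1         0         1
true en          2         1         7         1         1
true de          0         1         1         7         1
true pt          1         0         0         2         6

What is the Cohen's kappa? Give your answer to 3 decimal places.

Observed agreement pₒ = trace/N = 30/49 = 0.6122
Expected agreement pₑ = Σ (rowᵢ·colᵢ)/N² = (9·8 + 9·10 + 12·9 + 10·10 + 9·12)/49² = 0.1991
κ = (pₒ − pₑ)/(1 − pₑ) = (0.6122 − 0.1991)/(1 − 0.1991) = 0.516

0.516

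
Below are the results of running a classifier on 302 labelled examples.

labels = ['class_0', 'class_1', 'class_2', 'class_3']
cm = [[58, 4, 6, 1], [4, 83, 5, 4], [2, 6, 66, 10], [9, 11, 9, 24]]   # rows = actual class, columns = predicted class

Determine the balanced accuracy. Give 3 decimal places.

Balanced accuracy = mean of per-class recall.
  class_0: recall = 58/69 = 0.8406
  class_1: recall = 83/96 = 0.8646
  class_2: recall = 66/84 = 0.7857
  class_3: recall = 24/53 = 0.4528
Mean = (0.8406 + 0.8646 + 0.7857 + 0.4528) / 4 = 0.736

0.736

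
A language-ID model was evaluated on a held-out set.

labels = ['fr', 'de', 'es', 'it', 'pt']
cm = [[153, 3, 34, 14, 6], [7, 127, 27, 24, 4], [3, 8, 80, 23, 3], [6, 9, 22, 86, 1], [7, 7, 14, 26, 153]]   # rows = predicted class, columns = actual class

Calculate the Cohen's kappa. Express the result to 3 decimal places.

Observed agreement pₒ = trace/N = 599/847 = 0.7072
Expected agreement pₑ = Σ (rowᵢ·colᵢ)/N² = (176·210 + 154·189 + 177·117 + 173·124 + 167·207)/847² = 0.1990
κ = (pₒ − pₑ)/(1 − pₑ) = (0.7072 − 0.1990)/(1 − 0.1990) = 0.634

0.634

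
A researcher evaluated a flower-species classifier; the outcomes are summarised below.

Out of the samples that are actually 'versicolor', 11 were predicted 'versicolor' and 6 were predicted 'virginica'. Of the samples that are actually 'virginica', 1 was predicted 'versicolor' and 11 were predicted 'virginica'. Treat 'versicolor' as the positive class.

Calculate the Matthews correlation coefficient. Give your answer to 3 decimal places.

0.564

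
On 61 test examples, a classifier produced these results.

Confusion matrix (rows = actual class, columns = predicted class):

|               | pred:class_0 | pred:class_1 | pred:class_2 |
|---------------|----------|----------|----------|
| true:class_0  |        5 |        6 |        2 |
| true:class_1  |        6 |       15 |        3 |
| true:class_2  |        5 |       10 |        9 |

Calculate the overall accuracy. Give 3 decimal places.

0.475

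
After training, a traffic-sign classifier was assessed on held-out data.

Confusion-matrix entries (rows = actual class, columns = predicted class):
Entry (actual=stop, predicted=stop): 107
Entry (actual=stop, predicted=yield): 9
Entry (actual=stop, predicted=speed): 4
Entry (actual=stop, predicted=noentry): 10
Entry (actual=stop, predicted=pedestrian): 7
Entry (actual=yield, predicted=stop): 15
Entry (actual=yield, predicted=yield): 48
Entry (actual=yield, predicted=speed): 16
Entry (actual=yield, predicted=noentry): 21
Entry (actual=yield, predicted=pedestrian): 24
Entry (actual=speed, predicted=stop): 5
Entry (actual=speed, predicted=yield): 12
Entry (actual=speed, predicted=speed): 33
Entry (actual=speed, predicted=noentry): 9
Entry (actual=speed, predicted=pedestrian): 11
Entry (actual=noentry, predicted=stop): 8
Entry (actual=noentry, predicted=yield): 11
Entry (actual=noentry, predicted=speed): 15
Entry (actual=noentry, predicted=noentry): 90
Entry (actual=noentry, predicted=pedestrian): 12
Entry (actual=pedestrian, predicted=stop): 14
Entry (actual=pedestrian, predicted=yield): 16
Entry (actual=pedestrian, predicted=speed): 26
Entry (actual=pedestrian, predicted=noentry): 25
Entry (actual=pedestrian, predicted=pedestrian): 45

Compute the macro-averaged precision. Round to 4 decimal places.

Per-class precision (TP/(TP+FP)):
  stop: TP=107, FP=15+5+8+14=42 → 107/149 = 0.71812
  yield: TP=48, FP=9+12+11+16=48 → 48/96 = 0.50000
  speed: TP=33, FP=4+16+15+26=61 → 33/94 = 0.35106
  noentry: TP=90, FP=10+21+9+25=65 → 90/155 = 0.58065
  pedestrian: TP=45, FP=7+24+11+12=54 → 45/99 = 0.45455
Macro-precision = mean = (0.71812 + 0.50000 + 0.35106 + 0.58065 + 0.45455) / 5 = 0.5209

0.5209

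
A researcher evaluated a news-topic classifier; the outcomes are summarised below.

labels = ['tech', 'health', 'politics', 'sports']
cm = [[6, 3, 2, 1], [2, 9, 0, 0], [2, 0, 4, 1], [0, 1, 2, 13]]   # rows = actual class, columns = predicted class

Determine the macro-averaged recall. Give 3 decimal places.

0.676

Per-class recall (TP/(TP+FN)):
  tech: TP=6, FN=3+2+1=6 → 6/12 = 0.5000
  health: TP=9, FN=2+0+0=2 → 9/11 = 0.8182
  politics: TP=4, FN=2+0+1=3 → 4/7 = 0.5714
  sports: TP=13, FN=0+1+2=3 → 13/16 = 0.8125
Macro-recall = mean = (0.5000 + 0.8182 + 0.5714 + 0.8125) / 4 = 0.676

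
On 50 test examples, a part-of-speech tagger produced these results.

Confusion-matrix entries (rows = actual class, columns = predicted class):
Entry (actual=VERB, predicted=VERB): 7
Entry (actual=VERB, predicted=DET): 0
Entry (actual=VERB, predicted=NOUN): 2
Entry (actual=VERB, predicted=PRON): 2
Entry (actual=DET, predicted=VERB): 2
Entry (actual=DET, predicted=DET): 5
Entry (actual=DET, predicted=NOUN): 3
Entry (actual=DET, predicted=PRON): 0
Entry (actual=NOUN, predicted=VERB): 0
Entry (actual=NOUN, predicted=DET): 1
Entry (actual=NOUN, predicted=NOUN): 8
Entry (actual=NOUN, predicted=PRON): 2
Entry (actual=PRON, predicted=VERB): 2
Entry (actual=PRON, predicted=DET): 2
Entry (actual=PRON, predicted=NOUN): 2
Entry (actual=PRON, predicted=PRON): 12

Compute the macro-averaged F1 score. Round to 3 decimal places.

0.628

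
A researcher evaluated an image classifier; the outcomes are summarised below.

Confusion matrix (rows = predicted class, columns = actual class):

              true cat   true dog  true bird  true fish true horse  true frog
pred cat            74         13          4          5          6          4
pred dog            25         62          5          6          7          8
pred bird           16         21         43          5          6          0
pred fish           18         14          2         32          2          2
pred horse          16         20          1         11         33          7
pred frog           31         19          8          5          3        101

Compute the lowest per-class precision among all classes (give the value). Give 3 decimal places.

Per-class precision (TP/(TP+FP)):
  cat: TP=74, FP=13+4+5+6+4=32 → 74/106 = 0.6981
  dog: TP=62, FP=25+5+6+7+8=51 → 62/113 = 0.5487
  bird: TP=43, FP=16+21+5+6+0=48 → 43/91 = 0.4725
  fish: TP=32, FP=18+14+2+2+2=38 → 32/70 = 0.4571
  horse: TP=33, FP=16+20+1+11+7=55 → 33/88 = 0.3750
  frog: TP=101, FP=31+19+8+5+3=66 → 101/167 = 0.6048
Lowest is class 'horse' with precision = 0.375.

0.375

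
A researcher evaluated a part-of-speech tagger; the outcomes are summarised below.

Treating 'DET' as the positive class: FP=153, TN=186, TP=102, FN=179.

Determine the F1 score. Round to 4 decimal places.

Precision = TP/(TP+FP) = 102/255 = 0.4000
Recall = TP/(TP+FN) = 102/281 = 0.3630
F1 = 2·TP/(2·TP+FP+FN) = 204/536 = 0.3806

0.3806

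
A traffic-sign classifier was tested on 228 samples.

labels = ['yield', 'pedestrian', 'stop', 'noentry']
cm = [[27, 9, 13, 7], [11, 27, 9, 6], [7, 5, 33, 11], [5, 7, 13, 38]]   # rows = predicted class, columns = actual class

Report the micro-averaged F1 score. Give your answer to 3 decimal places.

0.548

Micro-averaging pools counts across classes: ΣTP=125, ΣFP=103, ΣFN=103.
Micro-F1 score = 2·TP/(2·TP+FP+FN) on pooled counts = 0.548 (equals overall accuracy in single-label multiclass).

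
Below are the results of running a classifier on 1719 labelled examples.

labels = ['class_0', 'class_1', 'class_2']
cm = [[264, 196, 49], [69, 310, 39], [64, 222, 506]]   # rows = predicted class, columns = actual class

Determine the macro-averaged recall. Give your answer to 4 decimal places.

0.6476

Per-class recall (TP/(TP+FN)):
  class_0: TP=264, FN=69+64=133 → 264/397 = 0.66499
  class_1: TP=310, FN=196+222=418 → 310/728 = 0.42582
  class_2: TP=506, FN=49+39=88 → 506/594 = 0.85185
Macro-recall = mean = (0.66499 + 0.42582 + 0.85185) / 3 = 0.6476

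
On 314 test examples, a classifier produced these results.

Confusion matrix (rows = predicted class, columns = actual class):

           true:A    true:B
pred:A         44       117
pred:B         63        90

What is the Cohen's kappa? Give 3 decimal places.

Observed agreement pₒ = trace/N = 134/314 = 0.4268
Expected agreement pₑ = Σ (rowᵢ·colᵢ)/N² = (107·161 + 207·153)/314² = 0.4959
κ = (pₒ − pₑ)/(1 − pₑ) = (0.4268 − 0.4959)/(1 − 0.4959) = -0.137

-0.137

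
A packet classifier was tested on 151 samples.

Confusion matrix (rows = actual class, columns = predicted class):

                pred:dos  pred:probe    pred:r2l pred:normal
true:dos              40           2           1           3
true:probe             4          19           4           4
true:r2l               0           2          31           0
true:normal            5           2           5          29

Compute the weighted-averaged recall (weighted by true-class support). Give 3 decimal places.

0.788

Per-class recall (TP/(TP+FN)):
  dos: TP=40, FN=2+1+3=6 → 40/46 = 0.8696
  probe: TP=19, FN=4+4+4=12 → 19/31 = 0.6129
  r2l: TP=31, FN=0+2+0=2 → 31/33 = 0.9394
  normal: TP=29, FN=5+2+5=12 → 29/41 = 0.7073
Weighted-recall = Σ (supportᵢ/N)·recallᵢ with N=151: (46/151)·0.8696 + (31/151)·0.6129 + (33/151)·0.9394 + (41/151)·0.7073 = 0.788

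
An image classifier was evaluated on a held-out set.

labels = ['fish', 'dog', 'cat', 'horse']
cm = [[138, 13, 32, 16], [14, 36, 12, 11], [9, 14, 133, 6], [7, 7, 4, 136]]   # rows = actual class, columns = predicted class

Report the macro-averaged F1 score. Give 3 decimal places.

Per-class F1 score (2·TP/(2·TP+FP+FN)):
  fish: TP=138, FP=14+9+7=30, FN=13+32+16=61 → 276/367 = 0.7520
  dog: TP=36, FP=13+14+7=34, FN=14+12+11=37 → 72/143 = 0.5035
  cat: TP=133, FP=32+12+4=48, FN=9+14+6=29 → 266/343 = 0.7755
  horse: TP=136, FP=16+11+6=33, FN=7+7+4=18 → 272/323 = 0.8421
Macro-F1 score = mean = (0.7520 + 0.5035 + 0.7755 + 0.8421) / 4 = 0.718

0.718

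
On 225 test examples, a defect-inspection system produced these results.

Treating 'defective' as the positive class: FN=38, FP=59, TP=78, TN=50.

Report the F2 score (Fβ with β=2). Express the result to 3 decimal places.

0.649

Fβ = (1+β²)·TP / ((1+β²)·TP + β²·FN + FP), with β²=4
= 5·78 / (5·78 + 4·38 + 59) = 0.649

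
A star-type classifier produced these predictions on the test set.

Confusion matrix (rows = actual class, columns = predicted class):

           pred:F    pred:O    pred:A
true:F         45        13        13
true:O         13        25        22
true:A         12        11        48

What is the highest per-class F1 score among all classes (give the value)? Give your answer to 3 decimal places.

Per-class F1 score (2·TP/(2·TP+FP+FN)):
  F: TP=45, FP=13+12=25, FN=13+13=26 → 90/141 = 0.6383
  O: TP=25, FP=13+11=24, FN=13+22=35 → 50/109 = 0.4587
  A: TP=48, FP=13+22=35, FN=12+11=23 → 96/154 = 0.6234
Highest is class 'F' with F1 score = 0.638.

0.638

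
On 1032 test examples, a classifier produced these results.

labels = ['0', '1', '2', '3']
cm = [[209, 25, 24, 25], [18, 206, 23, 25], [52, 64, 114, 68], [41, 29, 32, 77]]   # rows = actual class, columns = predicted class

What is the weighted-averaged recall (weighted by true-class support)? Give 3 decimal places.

0.587

Per-class recall (TP/(TP+FN)):
  0: TP=209, FN=25+24+25=74 → 209/283 = 0.7385
  1: TP=206, FN=18+23+25=66 → 206/272 = 0.7574
  2: TP=114, FN=52+64+68=184 → 114/298 = 0.3826
  3: TP=77, FN=41+29+32=102 → 77/179 = 0.4302
Weighted-recall = Σ (supportᵢ/N)·recallᵢ with N=1032: (283/1032)·0.7385 + (272/1032)·0.7574 + (298/1032)·0.3826 + (179/1032)·0.4302 = 0.587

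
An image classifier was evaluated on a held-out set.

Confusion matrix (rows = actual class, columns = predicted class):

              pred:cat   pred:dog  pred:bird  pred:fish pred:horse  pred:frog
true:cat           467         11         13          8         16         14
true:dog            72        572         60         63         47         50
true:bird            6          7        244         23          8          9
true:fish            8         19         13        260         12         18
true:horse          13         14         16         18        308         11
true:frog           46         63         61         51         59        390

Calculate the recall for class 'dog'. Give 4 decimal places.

One-vs-rest for 'dog': TP = diagonal; FP = other classes predicted 'dog'; FN = 'dog' predicted as other.
recall = TP/(TP+FN).
dog: TP=572, FN=72+60+63+47+50=292 → 572/864 = 0.66204

0.6620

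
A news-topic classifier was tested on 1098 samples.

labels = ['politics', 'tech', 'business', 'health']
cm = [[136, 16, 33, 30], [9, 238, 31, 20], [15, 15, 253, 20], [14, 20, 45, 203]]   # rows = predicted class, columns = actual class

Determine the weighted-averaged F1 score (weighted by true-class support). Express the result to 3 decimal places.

Per-class F1 score (2·TP/(2·TP+FP+FN)):
  politics: TP=136, FP=16+33+30=79, FN=9+15+14=38 → 272/389 = 0.6992
  tech: TP=238, FP=9+31+20=60, FN=16+15+20=51 → 476/587 = 0.8109
  business: TP=253, FP=15+15+20=50, FN=33+31+45=109 → 506/665 = 0.7609
  health: TP=203, FP=14+20+45=79, FN=30+20+20=70 → 406/555 = 0.7315
Weighted-F1 score = Σ (supportᵢ/N)·F1 scoreᵢ with N=1098: (174/1098)·0.6992 + (289/1098)·0.8109 + (362/1098)·0.7609 + (273/1098)·0.7315 = 0.757

0.757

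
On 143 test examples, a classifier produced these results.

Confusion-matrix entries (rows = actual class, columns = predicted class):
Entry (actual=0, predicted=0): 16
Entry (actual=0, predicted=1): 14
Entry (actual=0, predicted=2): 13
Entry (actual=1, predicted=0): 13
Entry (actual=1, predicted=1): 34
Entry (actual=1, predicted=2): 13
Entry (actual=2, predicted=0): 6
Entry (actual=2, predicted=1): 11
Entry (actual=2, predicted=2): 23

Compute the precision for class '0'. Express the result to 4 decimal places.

0.4571

One-vs-rest for '0': TP = diagonal; FP = other classes predicted '0'; FN = '0' predicted as other.
precision = TP/(TP+FP).
0: TP=16, FP=13+6=19 → 16/35 = 0.45714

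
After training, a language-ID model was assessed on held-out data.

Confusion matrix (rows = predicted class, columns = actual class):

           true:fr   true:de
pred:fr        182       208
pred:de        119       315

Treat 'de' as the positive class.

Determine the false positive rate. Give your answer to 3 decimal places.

FPR = FP/(FP+TN) = 119/(119+182) = 0.395

0.395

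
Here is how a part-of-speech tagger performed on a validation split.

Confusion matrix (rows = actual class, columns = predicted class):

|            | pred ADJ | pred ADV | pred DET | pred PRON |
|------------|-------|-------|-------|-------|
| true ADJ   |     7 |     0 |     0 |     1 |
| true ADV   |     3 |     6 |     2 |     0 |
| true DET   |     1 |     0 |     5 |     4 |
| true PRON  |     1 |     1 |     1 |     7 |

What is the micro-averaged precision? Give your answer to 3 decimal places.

0.641

Micro-averaging pools counts across classes: ΣTP=25, ΣFP=14, ΣFN=14.
Micro-precision = TP/(TP+FP) on pooled counts = 0.641 (equals overall accuracy in single-label multiclass).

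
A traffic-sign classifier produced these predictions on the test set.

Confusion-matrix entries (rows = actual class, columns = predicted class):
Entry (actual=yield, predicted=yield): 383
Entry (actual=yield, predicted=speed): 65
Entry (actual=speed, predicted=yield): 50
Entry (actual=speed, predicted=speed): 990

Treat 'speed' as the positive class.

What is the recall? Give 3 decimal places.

Recall = TP/(TP+FN) = 990/(990+50) = 990/1040 = 0.952

0.952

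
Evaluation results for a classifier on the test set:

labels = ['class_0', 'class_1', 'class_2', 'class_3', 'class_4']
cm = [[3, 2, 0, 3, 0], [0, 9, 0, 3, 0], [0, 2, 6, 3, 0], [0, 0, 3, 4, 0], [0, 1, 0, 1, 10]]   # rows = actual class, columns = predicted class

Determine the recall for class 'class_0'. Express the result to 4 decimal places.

0.3750

recall = TP/(TP+FN).
class_0: TP=3, FN=2+0+3+0=5 → 3/8 = 0.37500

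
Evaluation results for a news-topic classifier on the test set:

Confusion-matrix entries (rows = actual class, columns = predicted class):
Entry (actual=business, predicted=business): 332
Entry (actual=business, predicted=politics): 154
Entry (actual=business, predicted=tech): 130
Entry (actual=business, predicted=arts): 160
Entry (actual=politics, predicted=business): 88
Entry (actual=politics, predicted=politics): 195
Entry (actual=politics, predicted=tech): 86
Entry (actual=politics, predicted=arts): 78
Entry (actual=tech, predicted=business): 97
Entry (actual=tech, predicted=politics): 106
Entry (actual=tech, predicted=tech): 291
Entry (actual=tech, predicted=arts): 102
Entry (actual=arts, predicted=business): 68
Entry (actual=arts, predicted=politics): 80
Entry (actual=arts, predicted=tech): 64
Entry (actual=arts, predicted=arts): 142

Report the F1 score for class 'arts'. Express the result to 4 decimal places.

One-vs-rest for 'arts': TP = diagonal; FP = other classes predicted 'arts'; FN = 'arts' predicted as other.
F1 score = 2·TP/(2·TP+FP+FN).
arts: TP=142, FP=160+78+102=340, FN=68+80+64=212 → 284/836 = 0.33971

0.3397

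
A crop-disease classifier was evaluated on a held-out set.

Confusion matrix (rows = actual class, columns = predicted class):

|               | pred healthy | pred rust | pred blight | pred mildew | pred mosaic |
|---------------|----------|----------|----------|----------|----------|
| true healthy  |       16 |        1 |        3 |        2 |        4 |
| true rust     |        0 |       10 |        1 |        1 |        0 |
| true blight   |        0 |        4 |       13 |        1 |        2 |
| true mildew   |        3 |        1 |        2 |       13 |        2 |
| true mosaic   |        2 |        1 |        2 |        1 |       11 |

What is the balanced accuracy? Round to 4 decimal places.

0.6730

Balanced accuracy = mean of per-class recall.
  healthy: recall = 16/26 = 0.61538
  rust: recall = 10/12 = 0.83333
  blight: recall = 13/20 = 0.65000
  mildew: recall = 13/21 = 0.61905
  mosaic: recall = 11/17 = 0.64706
Mean = (0.61538 + 0.83333 + 0.65000 + 0.61905 + 0.64706) / 5 = 0.6730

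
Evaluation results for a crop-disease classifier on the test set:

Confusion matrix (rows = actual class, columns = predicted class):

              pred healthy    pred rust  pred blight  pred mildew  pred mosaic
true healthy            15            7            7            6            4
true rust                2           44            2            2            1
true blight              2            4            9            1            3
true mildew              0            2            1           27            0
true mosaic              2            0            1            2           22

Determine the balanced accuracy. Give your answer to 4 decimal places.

0.6872

Balanced accuracy = mean of per-class recall.
  healthy: recall = 15/39 = 0.38462
  rust: recall = 44/51 = 0.86275
  blight: recall = 9/19 = 0.47368
  mildew: recall = 27/30 = 0.90000
  mosaic: recall = 22/27 = 0.81481
Mean = (0.38462 + 0.86275 + 0.47368 + 0.90000 + 0.81481) / 5 = 0.6872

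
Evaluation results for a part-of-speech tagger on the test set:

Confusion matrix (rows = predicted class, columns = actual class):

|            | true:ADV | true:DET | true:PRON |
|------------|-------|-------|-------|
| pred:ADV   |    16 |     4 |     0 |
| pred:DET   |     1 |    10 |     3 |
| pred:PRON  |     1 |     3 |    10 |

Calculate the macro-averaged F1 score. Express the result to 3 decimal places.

0.743

Per-class F1 score (2·TP/(2·TP+FP+FN)):
  ADV: TP=16, FP=4+0=4, FN=1+1=2 → 32/38 = 0.8421
  DET: TP=10, FP=1+3=4, FN=4+3=7 → 20/31 = 0.6452
  PRON: TP=10, FP=1+3=4, FN=0+3=3 → 20/27 = 0.7407
Macro-F1 score = mean = (0.8421 + 0.6452 + 0.7407) / 3 = 0.743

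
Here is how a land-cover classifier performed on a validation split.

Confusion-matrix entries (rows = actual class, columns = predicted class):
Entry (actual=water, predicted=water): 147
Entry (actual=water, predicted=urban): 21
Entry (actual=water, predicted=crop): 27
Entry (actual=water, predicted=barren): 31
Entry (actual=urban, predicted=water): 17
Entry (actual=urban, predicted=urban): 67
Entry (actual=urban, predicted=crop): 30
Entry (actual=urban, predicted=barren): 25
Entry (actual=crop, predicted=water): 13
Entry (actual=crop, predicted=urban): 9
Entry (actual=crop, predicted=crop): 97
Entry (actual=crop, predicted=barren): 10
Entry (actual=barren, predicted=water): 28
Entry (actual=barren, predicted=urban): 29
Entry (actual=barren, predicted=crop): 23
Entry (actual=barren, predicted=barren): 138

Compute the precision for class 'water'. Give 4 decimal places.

0.7171

One-vs-rest for 'water': TP = diagonal; FP = other classes predicted 'water'; FN = 'water' predicted as other.
precision = TP/(TP+FP).
water: TP=147, FP=17+13+28=58 → 147/205 = 0.71707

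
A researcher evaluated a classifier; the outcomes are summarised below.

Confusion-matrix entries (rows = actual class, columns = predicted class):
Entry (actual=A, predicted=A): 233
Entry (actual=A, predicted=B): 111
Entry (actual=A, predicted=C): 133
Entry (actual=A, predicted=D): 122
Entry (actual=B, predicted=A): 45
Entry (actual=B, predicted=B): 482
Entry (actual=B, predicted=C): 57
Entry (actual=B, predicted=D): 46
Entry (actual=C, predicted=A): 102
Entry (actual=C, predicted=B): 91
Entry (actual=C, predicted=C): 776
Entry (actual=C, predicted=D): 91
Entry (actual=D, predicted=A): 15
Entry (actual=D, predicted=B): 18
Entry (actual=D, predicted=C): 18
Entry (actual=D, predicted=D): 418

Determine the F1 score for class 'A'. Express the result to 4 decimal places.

0.4688

One-vs-rest for 'A': TP = diagonal; FP = other classes predicted 'A'; FN = 'A' predicted as other.
F1 score = 2·TP/(2·TP+FP+FN).
A: TP=233, FP=45+102+15=162, FN=111+133+122=366 → 466/994 = 0.46881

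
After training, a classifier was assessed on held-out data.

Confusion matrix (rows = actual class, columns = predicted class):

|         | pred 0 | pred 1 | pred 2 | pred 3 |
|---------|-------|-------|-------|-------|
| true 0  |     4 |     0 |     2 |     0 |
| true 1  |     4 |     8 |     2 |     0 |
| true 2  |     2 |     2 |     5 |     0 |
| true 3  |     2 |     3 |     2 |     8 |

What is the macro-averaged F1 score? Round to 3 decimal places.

Per-class F1 score (2·TP/(2·TP+FP+FN)):
  0: TP=4, FP=4+2+2=8, FN=0+2+0=2 → 8/18 = 0.4444
  1: TP=8, FP=0+2+3=5, FN=4+2+0=6 → 16/27 = 0.5926
  2: TP=5, FP=2+2+2=6, FN=2+2+0=4 → 10/20 = 0.5000
  3: TP=8, FP=0+0+0=0, FN=2+3+2=7 → 16/23 = 0.6957
Macro-F1 score = mean = (0.4444 + 0.5926 + 0.5000 + 0.6957) / 4 = 0.558

0.558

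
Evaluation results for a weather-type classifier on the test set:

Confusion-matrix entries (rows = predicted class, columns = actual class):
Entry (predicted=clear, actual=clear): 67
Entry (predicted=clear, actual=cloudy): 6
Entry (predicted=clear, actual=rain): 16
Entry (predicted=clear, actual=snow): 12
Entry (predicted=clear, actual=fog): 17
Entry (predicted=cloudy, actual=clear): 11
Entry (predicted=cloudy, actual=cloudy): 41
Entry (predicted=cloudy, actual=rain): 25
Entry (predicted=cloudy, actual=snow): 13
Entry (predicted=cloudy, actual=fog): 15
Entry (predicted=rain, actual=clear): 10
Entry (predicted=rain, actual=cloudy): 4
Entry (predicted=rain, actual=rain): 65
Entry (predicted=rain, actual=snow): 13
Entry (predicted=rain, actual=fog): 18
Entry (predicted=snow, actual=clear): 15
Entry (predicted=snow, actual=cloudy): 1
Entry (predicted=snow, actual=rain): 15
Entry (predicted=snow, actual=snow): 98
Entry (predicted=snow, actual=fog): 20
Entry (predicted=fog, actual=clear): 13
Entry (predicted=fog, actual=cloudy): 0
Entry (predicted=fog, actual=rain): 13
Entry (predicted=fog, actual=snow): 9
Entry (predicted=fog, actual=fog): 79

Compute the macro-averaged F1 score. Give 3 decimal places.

0.579

Per-class F1 score (2·TP/(2·TP+FP+FN)):
  clear: TP=67, FP=6+16+12+17=51, FN=11+10+15+13=49 → 134/234 = 0.5726
  cloudy: TP=41, FP=11+25+13+15=64, FN=6+4+1+0=11 → 82/157 = 0.5223
  rain: TP=65, FP=10+4+13+18=45, FN=16+25+15+13=69 → 130/244 = 0.5328
  snow: TP=98, FP=15+1+15+20=51, FN=12+13+13+9=47 → 196/294 = 0.6667
  fog: TP=79, FP=13+0+13+9=35, FN=17+15+18+20=70 → 158/263 = 0.6008
Macro-F1 score = mean = (0.5726 + 0.5223 + 0.5328 + 0.6667 + 0.6008) / 5 = 0.579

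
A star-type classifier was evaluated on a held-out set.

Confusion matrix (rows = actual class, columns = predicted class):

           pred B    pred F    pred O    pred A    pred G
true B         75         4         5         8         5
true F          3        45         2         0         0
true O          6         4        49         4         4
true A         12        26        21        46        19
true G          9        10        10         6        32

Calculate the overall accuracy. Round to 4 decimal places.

Accuracy = trace / total = (75+45+49+46+32=247) / 405 = 247/405 = 0.6099

0.6099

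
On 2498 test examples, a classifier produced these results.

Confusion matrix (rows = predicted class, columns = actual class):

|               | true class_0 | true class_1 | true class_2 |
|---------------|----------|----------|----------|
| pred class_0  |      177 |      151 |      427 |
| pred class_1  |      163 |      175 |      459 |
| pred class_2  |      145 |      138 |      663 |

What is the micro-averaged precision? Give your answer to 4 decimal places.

Micro-averaging pools counts across classes: ΣTP=1015, ΣFP=1483, ΣFN=1483.
Micro-precision = TP/(TP+FP) on pooled counts = 0.4063 (equals overall accuracy in single-label multiclass).

0.4063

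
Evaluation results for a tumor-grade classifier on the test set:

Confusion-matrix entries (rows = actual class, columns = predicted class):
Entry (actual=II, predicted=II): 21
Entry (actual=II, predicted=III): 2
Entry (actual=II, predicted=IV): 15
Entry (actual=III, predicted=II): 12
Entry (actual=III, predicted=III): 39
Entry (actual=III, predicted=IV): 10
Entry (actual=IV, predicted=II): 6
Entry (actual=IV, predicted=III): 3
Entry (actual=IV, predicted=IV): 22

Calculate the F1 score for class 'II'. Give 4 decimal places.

F1 score = 2·TP/(2·TP+FP+FN).
II: TP=21, FP=12+6=18, FN=2+15=17 → 42/77 = 0.54545

0.5455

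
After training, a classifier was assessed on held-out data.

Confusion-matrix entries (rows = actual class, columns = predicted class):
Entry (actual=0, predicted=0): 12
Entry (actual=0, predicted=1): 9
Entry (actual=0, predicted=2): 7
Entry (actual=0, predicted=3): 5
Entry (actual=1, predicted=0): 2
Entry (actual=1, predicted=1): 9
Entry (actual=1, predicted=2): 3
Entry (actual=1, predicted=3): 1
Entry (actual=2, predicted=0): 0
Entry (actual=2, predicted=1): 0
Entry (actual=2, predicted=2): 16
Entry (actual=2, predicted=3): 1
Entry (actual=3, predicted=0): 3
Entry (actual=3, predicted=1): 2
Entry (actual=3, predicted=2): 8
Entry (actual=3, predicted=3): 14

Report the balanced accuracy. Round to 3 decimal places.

0.606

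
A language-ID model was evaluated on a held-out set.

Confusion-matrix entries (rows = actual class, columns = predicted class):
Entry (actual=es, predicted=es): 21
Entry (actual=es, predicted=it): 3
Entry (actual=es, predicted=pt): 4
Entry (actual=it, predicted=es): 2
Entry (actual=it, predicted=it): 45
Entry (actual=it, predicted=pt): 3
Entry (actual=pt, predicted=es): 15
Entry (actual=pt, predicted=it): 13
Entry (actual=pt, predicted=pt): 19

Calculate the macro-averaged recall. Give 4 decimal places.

Per-class recall (TP/(TP+FN)):
  es: TP=21, FN=3+4=7 → 21/28 = 0.75000
  it: TP=45, FN=2+3=5 → 45/50 = 0.90000
  pt: TP=19, FN=15+13=28 → 19/47 = 0.40426
Macro-recall = mean = (0.75000 + 0.90000 + 0.40426) / 3 = 0.6848

0.6848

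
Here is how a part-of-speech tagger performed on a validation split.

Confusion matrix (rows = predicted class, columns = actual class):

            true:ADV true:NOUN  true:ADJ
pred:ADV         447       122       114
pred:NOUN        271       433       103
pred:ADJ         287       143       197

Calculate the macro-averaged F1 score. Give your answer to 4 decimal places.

Per-class F1 score (2·TP/(2·TP+FP+FN)):
  ADV: TP=447, FP=122+114=236, FN=271+287=558 → 894/1688 = 0.52962
  NOUN: TP=433, FP=271+103=374, FN=122+143=265 → 866/1505 = 0.57542
  ADJ: TP=197, FP=287+143=430, FN=114+103=217 → 394/1041 = 0.37848
Macro-F1 score = mean = (0.52962 + 0.57542 + 0.37848) / 3 = 0.4945

0.4945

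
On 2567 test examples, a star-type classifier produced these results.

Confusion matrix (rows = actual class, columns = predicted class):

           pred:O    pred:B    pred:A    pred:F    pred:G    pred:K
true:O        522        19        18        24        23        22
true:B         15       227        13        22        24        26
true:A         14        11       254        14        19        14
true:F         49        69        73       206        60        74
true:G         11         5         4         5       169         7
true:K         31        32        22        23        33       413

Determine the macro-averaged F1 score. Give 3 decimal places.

Per-class F1 score (2·TP/(2·TP+FP+FN)):
  O: TP=522, FP=15+14+49+11+31=120, FN=19+18+24+23+22=106 → 1044/1270 = 0.8220
  B: TP=227, FP=19+11+69+5+32=136, FN=15+13+22+24+26=100 → 454/690 = 0.6580
  A: TP=254, FP=18+13+73+4+22=130, FN=14+11+14+19+14=72 → 508/710 = 0.7155
  F: TP=206, FP=24+22+14+5+23=88, FN=49+69+73+60+74=325 → 412/825 = 0.4994
  G: TP=169, FP=23+24+19+60+33=159, FN=11+5+4+5+7=32 → 338/529 = 0.6389
  K: TP=413, FP=22+26+14+74+7=143, FN=31+32+22+23+33=141 → 826/1110 = 0.7441
Macro-F1 score = mean = (0.8220 + 0.6580 + 0.7155 + 0.4994 + 0.6389 + 0.7441) / 6 = 0.680

0.680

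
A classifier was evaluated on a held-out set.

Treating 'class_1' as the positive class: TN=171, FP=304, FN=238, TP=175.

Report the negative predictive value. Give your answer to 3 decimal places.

0.418

NPV = TN/(TN+FN) = 171/(171+238) = 0.418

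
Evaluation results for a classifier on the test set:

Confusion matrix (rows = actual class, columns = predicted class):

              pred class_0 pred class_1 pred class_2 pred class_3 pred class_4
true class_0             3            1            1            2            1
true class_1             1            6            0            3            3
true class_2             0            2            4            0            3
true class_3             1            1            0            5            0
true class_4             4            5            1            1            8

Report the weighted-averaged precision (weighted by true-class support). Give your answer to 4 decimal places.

0.4854

Per-class precision (TP/(TP+FP)):
  class_0: TP=3, FP=1+0+1+4=6 → 3/9 = 0.33333
  class_1: TP=6, FP=1+2+1+5=9 → 6/15 = 0.40000
  class_2: TP=4, FP=1+0+0+1=2 → 4/6 = 0.66667
  class_3: TP=5, FP=2+3+0+1=6 → 5/11 = 0.45455
  class_4: TP=8, FP=1+3+3+0=7 → 8/15 = 0.53333
Weighted-precision = Σ (supportᵢ/N)·precisionᵢ with N=56: (8/56)·0.33333 + (13/56)·0.40000 + (9/56)·0.66667 + (7/56)·0.45455 + (19/56)·0.53333 = 0.4854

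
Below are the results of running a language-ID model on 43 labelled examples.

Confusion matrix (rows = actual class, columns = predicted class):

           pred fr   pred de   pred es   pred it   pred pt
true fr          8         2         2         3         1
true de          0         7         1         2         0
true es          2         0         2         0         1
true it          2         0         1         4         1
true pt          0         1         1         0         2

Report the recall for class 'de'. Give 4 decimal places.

recall = TP/(TP+FN).
de: TP=7, FN=0+1+2+0=3 → 7/10 = 0.70000

0.7000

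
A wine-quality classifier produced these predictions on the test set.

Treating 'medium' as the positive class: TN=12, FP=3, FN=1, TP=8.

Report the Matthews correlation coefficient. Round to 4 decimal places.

MCC = (TP·TN − FP·FN) / √((TP+FP)(TP+FN)(TN+FP)(TN+FN))
Numerator = 8·12 − 3·1 = 93
Denominator = √(11·9·15·13) = √19305 = 138.9424
MCC = 93 / 138.9424 = 0.6693

0.6693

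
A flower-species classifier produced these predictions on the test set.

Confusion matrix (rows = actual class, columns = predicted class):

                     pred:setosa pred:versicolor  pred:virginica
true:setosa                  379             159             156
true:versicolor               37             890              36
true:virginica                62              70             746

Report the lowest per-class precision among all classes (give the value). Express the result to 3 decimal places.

0.793

Per-class precision (TP/(TP+FP)):
  setosa: TP=379, FP=37+62=99 → 379/478 = 0.7929
  versicolor: TP=890, FP=159+70=229 → 890/1119 = 0.7954
  virginica: TP=746, FP=156+36=192 → 746/938 = 0.7953
Lowest is class 'setosa' with precision = 0.793.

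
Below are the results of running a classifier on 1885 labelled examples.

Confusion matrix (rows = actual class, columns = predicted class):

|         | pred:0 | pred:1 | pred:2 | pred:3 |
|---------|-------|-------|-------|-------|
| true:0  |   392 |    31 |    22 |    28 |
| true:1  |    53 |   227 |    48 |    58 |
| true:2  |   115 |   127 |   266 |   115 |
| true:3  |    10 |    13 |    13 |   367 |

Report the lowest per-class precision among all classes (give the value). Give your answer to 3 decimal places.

0.570

Per-class precision (TP/(TP+FP)):
  0: TP=392, FP=53+115+10=178 → 392/570 = 0.6877
  1: TP=227, FP=31+127+13=171 → 227/398 = 0.5704
  2: TP=266, FP=22+48+13=83 → 266/349 = 0.7622
  3: TP=367, FP=28+58+115=201 → 367/568 = 0.6461
Lowest is class '1' with precision = 0.570.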